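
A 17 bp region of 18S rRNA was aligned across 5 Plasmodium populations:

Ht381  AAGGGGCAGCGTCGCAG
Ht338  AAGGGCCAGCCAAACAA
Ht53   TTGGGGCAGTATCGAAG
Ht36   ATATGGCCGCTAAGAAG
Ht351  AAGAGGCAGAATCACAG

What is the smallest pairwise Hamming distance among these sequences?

4

Pairwise Hamming distances:
  Ht381 vs Ht338: 6
  Ht381 vs Ht53: 5
  Ht381 vs Ht36: 8
  Ht381 vs Ht351: 4
  Ht338 vs Ht53: 10
  Ht338 vs Ht36: 9
  Ht338 vs Ht351: 7
  Ht53 vs Ht36: 8
  Ht53 vs Ht351: 6
  Ht36 vs Ht351: 10
The smallest is 4, between Ht381 and Ht351.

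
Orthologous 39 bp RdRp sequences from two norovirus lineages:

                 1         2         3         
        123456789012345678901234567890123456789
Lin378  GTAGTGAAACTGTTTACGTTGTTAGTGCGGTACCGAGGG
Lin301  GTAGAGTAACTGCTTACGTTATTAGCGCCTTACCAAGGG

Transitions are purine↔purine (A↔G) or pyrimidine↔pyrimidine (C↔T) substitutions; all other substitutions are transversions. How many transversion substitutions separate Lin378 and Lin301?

Mismatches occur at site 5 (T→A, transversion), site 7 (A→T, transversion), site 13 (T→C, transition), site 21 (G→A, transition), site 26 (T→C, transition), site 29 (G→C, transversion), site 30 (G→T, transversion), site 35 (G→A, transition).
Of the 8 differences, 4 transitions and 4 transversions, so the answer is 4.

4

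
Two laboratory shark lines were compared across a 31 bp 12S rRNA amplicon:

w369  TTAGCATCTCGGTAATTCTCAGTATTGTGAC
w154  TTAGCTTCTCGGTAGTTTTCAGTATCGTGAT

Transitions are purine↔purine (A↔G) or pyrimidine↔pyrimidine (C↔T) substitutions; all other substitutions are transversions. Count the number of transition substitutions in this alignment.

4

Mismatches occur at site 6 (A→T, transversion), site 15 (A→G, transition), site 18 (C→T, transition), site 26 (T→C, transition), site 31 (C→T, transition).
Of the 5 differences, 4 transitions and 1 transversion, so the answer is 4.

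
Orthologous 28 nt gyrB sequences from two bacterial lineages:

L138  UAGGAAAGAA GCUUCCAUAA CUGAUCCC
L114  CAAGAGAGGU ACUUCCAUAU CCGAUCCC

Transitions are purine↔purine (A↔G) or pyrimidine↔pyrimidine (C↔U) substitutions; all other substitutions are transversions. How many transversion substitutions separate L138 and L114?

The sequences differ at positions 1 (U/C, transition), 3 (G/A, transition), 6 (A/G, transition), 9 (A/G, transition), 10 (A/U, transversion), 11 (G/A, transition), 20 (A/U, transversion), 22 (U/C, transition).
Of the 8 differences, 6 transitions and 2 transversions, so the answer is 2.

2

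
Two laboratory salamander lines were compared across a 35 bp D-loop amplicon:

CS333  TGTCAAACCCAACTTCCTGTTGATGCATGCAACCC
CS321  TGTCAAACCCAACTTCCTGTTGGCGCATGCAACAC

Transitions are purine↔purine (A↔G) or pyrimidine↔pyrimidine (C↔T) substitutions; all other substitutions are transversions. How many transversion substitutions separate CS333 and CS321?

1

Mismatches occur at site 23 (A/G, transition), site 24 (T/C, transition), site 34 (C/A, transversion).
Of the 3 differences, 2 transitions and 1 transversion, so the answer is 1.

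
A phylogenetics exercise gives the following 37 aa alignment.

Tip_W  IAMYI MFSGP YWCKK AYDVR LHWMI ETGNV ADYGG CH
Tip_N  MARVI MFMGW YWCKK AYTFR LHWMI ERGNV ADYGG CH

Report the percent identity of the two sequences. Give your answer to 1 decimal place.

Differing sites — 1:I/M; 3:M/R; 4:Y/V; 8:S/M; 10:P/W; 18:D/T; 19:V/F; 27:T/R.
29 of the 37 sites match, so the percent identity is 29/37 × 100 = 78.4%.

78.4%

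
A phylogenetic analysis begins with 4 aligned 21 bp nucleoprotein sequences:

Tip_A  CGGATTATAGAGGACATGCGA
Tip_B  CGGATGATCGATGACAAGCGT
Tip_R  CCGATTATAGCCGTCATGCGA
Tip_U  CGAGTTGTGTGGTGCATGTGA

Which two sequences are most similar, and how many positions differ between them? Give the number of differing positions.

Pairwise Hamming distances:
  Tip_A vs Tip_B: 5
  Tip_A vs Tip_R: 4
  Tip_A vs Tip_U: 9
  Tip_B vs Tip_R: 8
  Tip_B vs Tip_U: 13
  Tip_R vs Tip_U: 11
The smallest is 4, between Tip_A and Tip_R.

4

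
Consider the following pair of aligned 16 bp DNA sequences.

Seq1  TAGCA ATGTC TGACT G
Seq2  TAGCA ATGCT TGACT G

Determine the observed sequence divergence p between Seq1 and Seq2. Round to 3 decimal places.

The sequences differ at positions 9 (T/C), 10 (C/T).
There are 2 differences over 16 sites, so p = 2/16 = 0.125.

0.125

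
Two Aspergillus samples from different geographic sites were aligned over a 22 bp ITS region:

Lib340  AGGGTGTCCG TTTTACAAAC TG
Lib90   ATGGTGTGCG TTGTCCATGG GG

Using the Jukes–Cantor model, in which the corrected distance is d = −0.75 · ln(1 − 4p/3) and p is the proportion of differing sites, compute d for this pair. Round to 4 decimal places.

Mismatches occur at site 2 (G/T), site 8 (C/G), site 13 (T/G), site 15 (A/C), site 18 (A/T), site 19 (A/G), site 20 (C/G), site 21 (T/G).
p = 8/22 = 0.363636.
d = −0.75 · ln(1 − (4/3)·0.363636) = −0.75 · ln(0.515152) = −0.75 · (-0.663293) = 0.4975.

0.4975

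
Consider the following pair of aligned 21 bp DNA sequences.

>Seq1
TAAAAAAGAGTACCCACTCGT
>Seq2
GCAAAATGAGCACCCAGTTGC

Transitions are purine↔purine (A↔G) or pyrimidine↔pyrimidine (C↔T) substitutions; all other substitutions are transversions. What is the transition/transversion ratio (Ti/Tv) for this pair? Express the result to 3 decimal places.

The sequences differ at positions 1 (T/G, transversion), 2 (A/C, transversion), 7 (A/T, transversion), 11 (T/C, transition), 17 (C/G, transversion), 19 (C/T, transition), 21 (T/C, transition).
Of the 7 differences, 3 transitions and 4 transversions, so Ti/Tv = 3/4 = 0.750.

0.750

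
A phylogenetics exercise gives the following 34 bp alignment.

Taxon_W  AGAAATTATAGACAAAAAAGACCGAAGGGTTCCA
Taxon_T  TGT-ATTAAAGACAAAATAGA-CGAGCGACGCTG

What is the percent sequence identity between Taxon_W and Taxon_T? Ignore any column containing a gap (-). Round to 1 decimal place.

Excluding the 2 gap columns leaves 32 comparable sites.
The sequences differ at positions 1 (A/T), 3 (A/T), 9 (T/A), 18 (A/T), 26 (A/G), 27 (G/C), 29 (G/A), 30 (T/C), 31 (T/G), 33 (C/T), 34 (A/G).
21 of the 32 comparable sites match, so the percent identity is 21/32 × 100 = 65.6%.

65.6%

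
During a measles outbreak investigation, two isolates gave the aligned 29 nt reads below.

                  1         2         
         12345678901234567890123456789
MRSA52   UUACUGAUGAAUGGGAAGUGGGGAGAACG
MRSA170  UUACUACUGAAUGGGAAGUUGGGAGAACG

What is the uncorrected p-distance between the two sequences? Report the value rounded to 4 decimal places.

Mismatches occur at site 6 (G/A), site 7 (A/C), site 20 (G/U).
There are 3 differences over 29 sites, so p = 3/29 = 0.1034.

0.1034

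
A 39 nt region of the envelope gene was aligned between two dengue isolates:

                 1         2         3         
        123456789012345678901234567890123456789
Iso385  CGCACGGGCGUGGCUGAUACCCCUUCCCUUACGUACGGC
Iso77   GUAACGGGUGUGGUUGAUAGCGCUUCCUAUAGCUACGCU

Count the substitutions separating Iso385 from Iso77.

Mismatches occur at site 1 (C→G), site 2 (G→U), site 3 (C→A), site 9 (C→U), site 14 (C→U), site 20 (C→G), site 22 (C→G), site 28 (C→U), site 29 (U→A), site 32 (C→G), site 33 (G→C), site 38 (G→C), site 39 (C→U).
That gives 13 mismatches out of 39 aligned sites, so the Hamming distance is 13.

13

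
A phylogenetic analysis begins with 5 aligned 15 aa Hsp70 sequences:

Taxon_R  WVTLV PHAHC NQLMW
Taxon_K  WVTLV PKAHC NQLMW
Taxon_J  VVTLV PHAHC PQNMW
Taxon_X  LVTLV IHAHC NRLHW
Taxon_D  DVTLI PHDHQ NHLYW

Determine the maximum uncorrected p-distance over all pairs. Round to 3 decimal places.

Pairwise Hamming distances:
  Taxon_R vs Taxon_K: 1
  Taxon_R vs Taxon_J: 3
  Taxon_R vs Taxon_X: 4
  Taxon_R vs Taxon_D: 6
  Taxon_K vs Taxon_J: 4
  Taxon_K vs Taxon_X: 5
  Taxon_K vs Taxon_D: 7
  Taxon_J vs Taxon_X: 6
  Taxon_J vs Taxon_D: 8
  Taxon_X vs Taxon_D: 7
The largest is 8 mismatches, between Taxon_J and Taxon_D; p = 8/15 = 0.533.

0.533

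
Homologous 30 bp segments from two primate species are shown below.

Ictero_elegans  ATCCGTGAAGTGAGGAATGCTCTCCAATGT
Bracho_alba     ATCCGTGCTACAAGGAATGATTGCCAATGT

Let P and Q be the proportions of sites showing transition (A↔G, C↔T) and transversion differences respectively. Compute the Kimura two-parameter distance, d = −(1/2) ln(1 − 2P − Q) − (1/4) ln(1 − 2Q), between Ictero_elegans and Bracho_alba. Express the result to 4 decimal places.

0.3330

Mismatches occur at site 8 (A→C, transversion), site 9 (A→T, transversion), site 10 (G→A, transition), site 11 (T→C, transition), site 12 (G→A, transition), site 20 (C→A, transversion), site 22 (C→T, transition), site 23 (T→G, transversion).
Of the 8 differences, 4 transitions and 4 transversions over 30 sites: P = 4/30 = 0.133333, Q = 4/30 = 0.133333.
d = −0.5·ln(0.600001) − 0.25·ln(0.733334) = −0.5·(-0.510824) − 0.25·(-0.310154) = 0.3330.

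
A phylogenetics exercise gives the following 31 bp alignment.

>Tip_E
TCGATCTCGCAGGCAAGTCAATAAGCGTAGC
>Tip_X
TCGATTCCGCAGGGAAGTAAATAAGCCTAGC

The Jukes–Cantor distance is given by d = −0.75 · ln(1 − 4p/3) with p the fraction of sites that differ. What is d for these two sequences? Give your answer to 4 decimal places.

Mismatches occur at site 6 (C→T), site 7 (T→C), site 14 (C→G), site 19 (C→A), site 27 (G→C).
p = 5/31 = 0.161290.
d = −0.75 · ln(1 − (4/3)·0.161290) = −0.75 · ln(0.784947) = −0.75 · (-0.242139) = 0.1816.

0.1816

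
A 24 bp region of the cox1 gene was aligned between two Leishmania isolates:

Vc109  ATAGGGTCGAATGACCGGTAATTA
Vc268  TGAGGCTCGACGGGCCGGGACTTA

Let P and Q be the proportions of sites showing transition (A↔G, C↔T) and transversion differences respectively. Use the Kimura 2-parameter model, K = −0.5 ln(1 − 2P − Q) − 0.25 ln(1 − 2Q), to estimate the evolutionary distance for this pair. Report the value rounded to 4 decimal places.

Differing sites — 1:A/T (Tv); 2:T/G (Tv); 6:G/C (Tv); 11:A/C (Tv); 12:T/G (Tv); 14:A/G (Ti); 19:T/G (Tv); 21:A/C (Tv).
Of the 8 differences, 1 transition and 7 transversions over 24 sites: P = 1/24 = 0.041667, Q = 7/24 = 0.291667.
d = −0.5·ln(0.624999) − 0.25·ln(0.416666) = −0.5·(-0.470005) − 0.25·(-0.875470) = 0.4539.

0.4539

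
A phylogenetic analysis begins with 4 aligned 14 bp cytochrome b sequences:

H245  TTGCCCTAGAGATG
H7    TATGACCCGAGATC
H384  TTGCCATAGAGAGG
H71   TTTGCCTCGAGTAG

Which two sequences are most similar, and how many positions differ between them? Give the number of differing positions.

Pairwise Hamming distances:
  H245 vs H7: 7
  H245 vs H384: 2
  H245 vs H71: 5
  H7 vs H384: 9
  H7 vs H71: 6
  H384 vs H71: 6
The smallest is 2, between H245 and H384.

2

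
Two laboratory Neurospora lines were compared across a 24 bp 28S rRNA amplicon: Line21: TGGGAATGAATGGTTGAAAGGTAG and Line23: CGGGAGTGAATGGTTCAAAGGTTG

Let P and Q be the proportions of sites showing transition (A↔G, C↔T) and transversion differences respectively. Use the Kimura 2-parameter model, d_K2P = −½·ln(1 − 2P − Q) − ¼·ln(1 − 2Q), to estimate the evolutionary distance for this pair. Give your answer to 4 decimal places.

0.1894

The sequences differ at positions 1 (T/C, transition), 6 (A/G, transition), 16 (G/C, transversion), 23 (A/T, transversion).
Of the 4 differences, 2 transitions and 2 transversions over 24 sites: P = 2/24 = 0.083333, Q = 2/24 = 0.083333.
d = −0.5·ln(0.750001) − 0.25·ln(0.833334) = −0.5·(-0.287681) − 0.25·(-0.182321) = 0.1894.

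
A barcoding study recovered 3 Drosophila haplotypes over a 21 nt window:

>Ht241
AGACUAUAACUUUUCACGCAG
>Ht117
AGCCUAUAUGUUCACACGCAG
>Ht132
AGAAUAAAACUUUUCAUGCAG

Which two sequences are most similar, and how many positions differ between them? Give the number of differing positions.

Pairwise Hamming distances:
  Ht241 vs Ht117: 5
  Ht241 vs Ht132: 3
  Ht117 vs Ht132: 8
The smallest is 3, between Ht241 and Ht132.

3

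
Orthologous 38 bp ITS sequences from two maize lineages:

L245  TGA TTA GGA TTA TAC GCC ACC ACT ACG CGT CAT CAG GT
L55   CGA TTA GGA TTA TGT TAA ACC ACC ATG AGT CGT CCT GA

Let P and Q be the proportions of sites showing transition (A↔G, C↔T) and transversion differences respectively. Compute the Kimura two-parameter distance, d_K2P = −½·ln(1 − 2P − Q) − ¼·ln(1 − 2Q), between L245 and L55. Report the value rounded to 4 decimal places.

0.4615

The sequences differ at positions 1 (T/C, transition), 14 (A/G, transition), 15 (C/T, transition), 16 (G/T, transversion), 17 (C/A, transversion), 18 (C/A, transversion), 24 (T/C, transition), 26 (C/T, transition), 28 (C/A, transversion), 32 (A/G, transition), 35 (A/C, transversion), 36 (G/T, transversion), 38 (T/A, transversion).
Of the 13 differences, 6 transitions and 7 transversions over 38 sites: P = 6/38 = 0.157895, Q = 7/38 = 0.184211.
d = −0.5·ln(0.499999) − 0.25·ln(0.631578) = −0.5·(-0.693149) − 0.25·(-0.459534) = 0.4615.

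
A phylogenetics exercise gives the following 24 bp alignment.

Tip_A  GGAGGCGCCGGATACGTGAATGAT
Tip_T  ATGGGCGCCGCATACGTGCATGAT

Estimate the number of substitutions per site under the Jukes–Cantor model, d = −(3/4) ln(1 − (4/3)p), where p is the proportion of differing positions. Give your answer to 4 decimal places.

The sequences differ at positions 1 (G/A), 2 (G/T), 3 (A/G), 11 (G/C), 19 (A/C).
p = 5/24 = 0.208333.
d = −0.75 · ln(1 − (4/3)·0.208333) = −0.75 · ln(0.722223) = −0.75 · (-0.325421) = 0.2441.

0.2441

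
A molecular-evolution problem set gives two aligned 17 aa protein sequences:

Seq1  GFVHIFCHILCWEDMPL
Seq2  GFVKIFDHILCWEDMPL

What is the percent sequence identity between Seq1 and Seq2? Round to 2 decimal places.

88.24%

Differing sites — 4:H/K; 7:C/D.
15 of the 17 sites match, so the percent identity is 15/17 × 100 = 88.24%.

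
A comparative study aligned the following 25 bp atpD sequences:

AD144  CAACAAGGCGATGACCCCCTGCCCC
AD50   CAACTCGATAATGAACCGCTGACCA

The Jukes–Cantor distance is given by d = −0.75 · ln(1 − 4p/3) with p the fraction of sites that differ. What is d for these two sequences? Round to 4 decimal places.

0.4904

Mismatches occur at site 5 (A↔T), site 6 (A↔C), site 8 (G↔A), site 9 (C↔T), site 10 (G↔A), site 15 (C↔A), site 18 (C↔G), site 22 (C↔A), site 25 (C↔A).
p = 9/25 = 0.360000.
d = −0.75 · ln(1 − (4/3)·0.360000) = −0.75 · ln(0.520000) = −0.75 · (-0.653926) = 0.4904.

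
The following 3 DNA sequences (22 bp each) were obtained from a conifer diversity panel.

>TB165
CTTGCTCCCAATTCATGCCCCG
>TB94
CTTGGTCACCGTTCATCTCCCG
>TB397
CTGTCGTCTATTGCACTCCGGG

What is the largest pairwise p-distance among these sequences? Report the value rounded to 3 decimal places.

Pairwise Hamming distances:
  TB165 vs TB94: 6
  TB165 vs TB397: 11
  TB94 vs TB397: 15
The largest is 15 mismatches, between TB94 and TB397; p = 15/22 = 0.682.

0.682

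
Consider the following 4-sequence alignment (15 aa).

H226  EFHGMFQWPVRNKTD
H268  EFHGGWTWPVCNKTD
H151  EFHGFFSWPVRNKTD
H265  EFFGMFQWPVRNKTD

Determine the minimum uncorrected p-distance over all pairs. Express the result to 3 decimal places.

Pairwise Hamming distances:
  H226 vs H268: 4
  H226 vs H151: 2
  H226 vs H265: 1
  H268 vs H151: 4
  H268 vs H265: 5
  H151 vs H265: 3
The smallest is 1 mismatch, between H226 and H265; p = 1/15 = 0.067.

0.067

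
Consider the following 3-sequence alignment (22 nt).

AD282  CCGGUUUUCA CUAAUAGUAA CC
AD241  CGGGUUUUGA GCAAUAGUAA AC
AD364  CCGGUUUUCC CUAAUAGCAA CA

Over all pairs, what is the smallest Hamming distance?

3

Pairwise Hamming distances:
  AD282 vs AD241: 5
  AD282 vs AD364: 3
  AD241 vs AD364: 8
The smallest is 3, between AD282 and AD364.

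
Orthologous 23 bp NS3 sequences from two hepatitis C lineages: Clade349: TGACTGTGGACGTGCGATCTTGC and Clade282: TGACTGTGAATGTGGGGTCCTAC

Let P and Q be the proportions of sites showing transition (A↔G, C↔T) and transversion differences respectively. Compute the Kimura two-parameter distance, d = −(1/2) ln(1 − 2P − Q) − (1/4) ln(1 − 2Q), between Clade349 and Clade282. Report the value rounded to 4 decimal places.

Mismatches occur at site 9 (G/A, transition), site 11 (C/T, transition), site 15 (C/G, transversion), site 17 (A/G, transition), site 20 (T/C, transition), site 22 (G/A, transition).
Of the 6 differences, 5 transitions and 1 transversion over 23 sites: P = 5/23 = 0.217391, Q = 1/23 = 0.043478.
d = −0.5·ln(0.521740) − 0.25·ln(0.913044) = −0.5·(-0.650586) − 0.25·(-0.090971) = 0.3480.

0.3480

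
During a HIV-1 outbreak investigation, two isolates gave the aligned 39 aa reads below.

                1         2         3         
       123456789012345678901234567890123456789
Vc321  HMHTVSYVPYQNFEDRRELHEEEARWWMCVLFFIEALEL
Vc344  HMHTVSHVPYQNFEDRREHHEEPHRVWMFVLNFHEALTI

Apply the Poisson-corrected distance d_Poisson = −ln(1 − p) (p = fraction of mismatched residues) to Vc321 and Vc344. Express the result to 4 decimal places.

Differing sites — 7:Y/H; 19:L/H; 23:E/P; 24:A/H; 26:W/V; 29:C/F; 32:F/N; 34:I/H; 38:E/T; 39:L/I.
p = 10/39 = 0.256410.
d = −ln(1 − 0.256410) = −ln(0.743590) = 0.2963.

0.2963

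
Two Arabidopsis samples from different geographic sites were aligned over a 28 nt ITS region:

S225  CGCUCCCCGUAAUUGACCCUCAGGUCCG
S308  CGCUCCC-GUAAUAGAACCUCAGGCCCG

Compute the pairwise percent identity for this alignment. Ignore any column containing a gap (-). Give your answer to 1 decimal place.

88.9%

Excluding the 1 gap column leaves 27 comparable sites.
The sequences differ at positions 14 (U/A), 17 (C/A), 25 (U/C).
24 of the 27 comparable sites match, so the percent identity is 24/27 × 100 = 88.9%.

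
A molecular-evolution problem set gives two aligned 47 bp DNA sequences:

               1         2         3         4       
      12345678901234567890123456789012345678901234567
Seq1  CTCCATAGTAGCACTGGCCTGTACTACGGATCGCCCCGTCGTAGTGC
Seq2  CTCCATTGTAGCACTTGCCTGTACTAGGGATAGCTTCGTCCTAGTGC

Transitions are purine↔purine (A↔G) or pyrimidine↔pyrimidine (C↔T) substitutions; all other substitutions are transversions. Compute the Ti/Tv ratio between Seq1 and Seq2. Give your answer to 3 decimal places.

Mismatches occur at site 7 (A/T, transversion), site 16 (G/T, transversion), site 27 (C/G, transversion), site 32 (C/A, transversion), site 35 (C/T, transition), site 36 (C/T, transition), site 41 (G/C, transversion).
Of the 7 differences, 2 transitions and 5 transversions, so Ti/Tv = 2/5 = 0.400.

0.400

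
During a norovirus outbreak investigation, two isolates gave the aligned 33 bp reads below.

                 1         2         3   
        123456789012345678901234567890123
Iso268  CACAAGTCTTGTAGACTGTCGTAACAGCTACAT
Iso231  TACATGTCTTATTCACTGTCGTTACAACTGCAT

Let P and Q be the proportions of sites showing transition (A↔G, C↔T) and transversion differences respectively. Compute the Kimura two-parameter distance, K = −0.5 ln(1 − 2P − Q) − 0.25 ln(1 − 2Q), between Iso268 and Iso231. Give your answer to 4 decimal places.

0.2954

Differing sites — 1:C/T (Ti); 5:A/T (Tv); 11:G/A (Ti); 13:A/T (Tv); 14:G/C (Tv); 23:A/T (Tv); 27:G/A (Ti); 30:A/G (Ti).
Of the 8 differences, 4 transitions and 4 transversions over 33 sites: P = 4/33 = 0.121212, Q = 4/33 = 0.121212.
d = −0.5·ln(0.636364) − 0.25·ln(0.757576) = −0.5·(-0.451985) − 0.25·(-0.277631) = 0.2954.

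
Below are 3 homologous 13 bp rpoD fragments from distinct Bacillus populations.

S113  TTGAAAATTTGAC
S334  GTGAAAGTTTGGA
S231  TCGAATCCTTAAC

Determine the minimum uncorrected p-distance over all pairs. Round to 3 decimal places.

0.308

Pairwise Hamming distances:
  S113 vs S334: 4
  S113 vs S231: 5
  S334 vs S231: 8
The smallest is 4 mismatches, between S113 and S334; p = 4/13 = 0.308.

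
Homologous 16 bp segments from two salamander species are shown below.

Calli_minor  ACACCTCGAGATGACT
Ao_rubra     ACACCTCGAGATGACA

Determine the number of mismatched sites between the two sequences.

1

The sequences differ at position 16 (T/A).
That gives 1 mismatch out of 16 aligned sites, so the Hamming distance is 1.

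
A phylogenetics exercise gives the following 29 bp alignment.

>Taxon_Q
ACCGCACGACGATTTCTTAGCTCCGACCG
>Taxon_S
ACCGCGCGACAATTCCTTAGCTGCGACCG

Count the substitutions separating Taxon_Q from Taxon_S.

Differing sites — 6:A/G; 11:G/A; 15:T/C; 23:C/G.
That gives 4 mismatches out of 29 aligned sites, so the Hamming distance is 4.

4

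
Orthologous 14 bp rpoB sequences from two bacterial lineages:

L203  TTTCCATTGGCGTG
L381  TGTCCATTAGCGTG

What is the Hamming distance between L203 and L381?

2

The sequences differ at positions 2 (T/G), 9 (G/A).
That gives 2 mismatches out of 14 aligned sites, so the Hamming distance is 2.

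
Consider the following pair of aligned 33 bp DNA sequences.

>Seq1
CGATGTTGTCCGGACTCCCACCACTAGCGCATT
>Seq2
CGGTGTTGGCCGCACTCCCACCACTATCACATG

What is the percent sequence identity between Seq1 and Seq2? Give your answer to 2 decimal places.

The sequences differ at positions 3 (A/G), 9 (T/G), 13 (G/C), 27 (G/T), 29 (G/A), 33 (T/G).
27 of the 33 sites match, so the percent identity is 27/33 × 100 = 81.82%.

81.82%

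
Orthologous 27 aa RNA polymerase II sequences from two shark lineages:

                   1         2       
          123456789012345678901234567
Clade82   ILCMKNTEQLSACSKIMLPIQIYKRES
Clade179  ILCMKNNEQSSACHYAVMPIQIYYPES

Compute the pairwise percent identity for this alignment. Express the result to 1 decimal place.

66.7%

Differing sites — 7:T/N; 10:L/S; 14:S/H; 15:K/Y; 16:I/A; 17:M/V; 18:L/M; 24:K/Y; 25:R/P.
18 of the 27 sites match, so the percent identity is 18/27 × 100 = 66.7%.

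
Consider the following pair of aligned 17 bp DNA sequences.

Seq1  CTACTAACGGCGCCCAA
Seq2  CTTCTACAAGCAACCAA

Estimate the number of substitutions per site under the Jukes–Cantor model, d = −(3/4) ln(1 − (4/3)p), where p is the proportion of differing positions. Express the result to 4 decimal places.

Differing sites — 3:A/T; 7:A/C; 8:C/A; 9:G/A; 12:G/A; 13:C/A.
p = 6/17 = 0.352941.
d = −0.75 · ln(1 − (4/3)·0.352941) = −0.75 · ln(0.529412) = −0.75 · (-0.635988) = 0.4770.

0.4770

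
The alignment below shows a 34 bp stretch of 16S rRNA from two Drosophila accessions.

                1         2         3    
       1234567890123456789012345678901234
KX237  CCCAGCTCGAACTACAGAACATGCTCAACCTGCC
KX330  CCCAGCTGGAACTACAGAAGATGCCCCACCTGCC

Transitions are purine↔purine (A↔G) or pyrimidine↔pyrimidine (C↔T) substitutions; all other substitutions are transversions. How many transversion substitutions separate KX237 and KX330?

3

The sequences differ at positions 8 (C/G, transversion), 20 (C/G, transversion), 25 (T/C, transition), 27 (A/C, transversion).
Of the 4 differences, 1 transition and 3 transversions, so the answer is 3.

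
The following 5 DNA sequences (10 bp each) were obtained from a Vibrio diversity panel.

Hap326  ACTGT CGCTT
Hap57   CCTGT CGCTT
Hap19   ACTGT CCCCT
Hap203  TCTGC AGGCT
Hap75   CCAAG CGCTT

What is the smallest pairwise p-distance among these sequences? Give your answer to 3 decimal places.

Pairwise Hamming distances:
  Hap326 vs Hap57: 1
  Hap326 vs Hap19: 2
  Hap326 vs Hap203: 5
  Hap326 vs Hap75: 4
  Hap57 vs Hap19: 3
  Hap57 vs Hap203: 5
  Hap57 vs Hap75: 3
  Hap19 vs Hap203: 5
  Hap19 vs Hap75: 6
  Hap203 vs Hap75: 7
The smallest is 1 mismatch, between Hap326 and Hap57; p = 1/10 = 0.100.

0.100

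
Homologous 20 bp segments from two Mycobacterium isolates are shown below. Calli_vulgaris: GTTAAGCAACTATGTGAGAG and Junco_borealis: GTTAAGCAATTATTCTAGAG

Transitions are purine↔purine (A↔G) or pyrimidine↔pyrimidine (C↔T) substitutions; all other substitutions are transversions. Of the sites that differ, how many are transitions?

2

The sequences differ at positions 10 (C/T, transition), 14 (G/T, transversion), 15 (T/C, transition), 16 (G/T, transversion).
Of the 4 differences, 2 transitions and 2 transversions, so the answer is 2.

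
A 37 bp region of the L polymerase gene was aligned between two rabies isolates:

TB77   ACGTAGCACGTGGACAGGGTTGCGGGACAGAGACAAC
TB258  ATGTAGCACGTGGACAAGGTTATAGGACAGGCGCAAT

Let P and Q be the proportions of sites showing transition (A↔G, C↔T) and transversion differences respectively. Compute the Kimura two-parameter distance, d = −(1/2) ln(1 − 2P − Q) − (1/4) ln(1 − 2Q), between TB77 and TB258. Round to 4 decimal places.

0.3215

The sequences differ at positions 2 (C/T, transition), 17 (G/A, transition), 22 (G/A, transition), 23 (C/T, transition), 24 (G/A, transition), 31 (A/G, transition), 32 (G/C, transversion), 33 (A/G, transition), 37 (C/T, transition).
Of the 9 differences, 8 transitions and 1 transversion over 37 sites: P = 8/37 = 0.216216, Q = 1/37 = 0.027027.
d = −0.5·ln(0.540541) − 0.25·ln(0.945946) = −0.5·(-0.615185) − 0.25·(-0.055570) = 0.3215.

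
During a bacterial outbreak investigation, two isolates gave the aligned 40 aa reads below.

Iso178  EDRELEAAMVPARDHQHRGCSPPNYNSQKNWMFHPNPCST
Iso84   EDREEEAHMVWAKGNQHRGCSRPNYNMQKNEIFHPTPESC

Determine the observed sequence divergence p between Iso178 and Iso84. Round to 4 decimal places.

0.3250

Differing sites — 5:L/E; 8:A/H; 11:P/W; 13:R/K; 14:D/G; 15:H/N; 22:P/R; 27:S/M; 31:W/E; 32:M/I; 36:N/T; 38:C/E; 40:T/C.
There are 13 differences over 40 sites, so p = 13/40 = 0.3250.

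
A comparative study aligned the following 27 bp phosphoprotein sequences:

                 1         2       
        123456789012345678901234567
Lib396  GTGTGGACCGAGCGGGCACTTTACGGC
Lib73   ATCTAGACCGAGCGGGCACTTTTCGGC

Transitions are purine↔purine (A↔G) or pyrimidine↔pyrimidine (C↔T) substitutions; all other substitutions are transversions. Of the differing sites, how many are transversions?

2

Mismatches occur at site 1 (G↔A, transition), site 3 (G↔C, transversion), site 5 (G↔A, transition), site 23 (A↔T, transversion).
Of the 4 differences, 2 transitions and 2 transversions, so the answer is 2.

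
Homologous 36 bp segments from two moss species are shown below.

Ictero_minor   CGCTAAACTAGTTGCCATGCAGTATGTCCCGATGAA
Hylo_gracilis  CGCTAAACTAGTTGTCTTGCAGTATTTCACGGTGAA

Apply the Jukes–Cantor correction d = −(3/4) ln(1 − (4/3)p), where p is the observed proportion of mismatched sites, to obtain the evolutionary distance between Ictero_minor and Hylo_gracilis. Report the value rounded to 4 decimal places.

0.1536

Differing sites — 15:C/T; 17:A/T; 26:G/T; 29:C/A; 32:A/G.
p = 5/36 = 0.138889.
d = −0.75 · ln(1 − (4/3)·0.138889) = −0.75 · ln(0.814815) = −0.75 · (-0.204794) = 0.1536.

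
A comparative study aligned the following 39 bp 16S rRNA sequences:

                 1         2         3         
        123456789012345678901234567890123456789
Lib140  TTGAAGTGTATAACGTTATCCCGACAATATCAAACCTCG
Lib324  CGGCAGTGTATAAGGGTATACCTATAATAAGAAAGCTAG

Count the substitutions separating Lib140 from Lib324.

Mismatches occur at site 1 (T→C), site 2 (T→G), site 4 (A→C), site 14 (C→G), site 16 (T→G), site 20 (C→A), site 23 (G→T), site 25 (C→T), site 30 (T→A), site 31 (C→G), site 35 (C→G), site 38 (C→A).
That gives 12 mismatches out of 39 aligned sites, so the Hamming distance is 12.

12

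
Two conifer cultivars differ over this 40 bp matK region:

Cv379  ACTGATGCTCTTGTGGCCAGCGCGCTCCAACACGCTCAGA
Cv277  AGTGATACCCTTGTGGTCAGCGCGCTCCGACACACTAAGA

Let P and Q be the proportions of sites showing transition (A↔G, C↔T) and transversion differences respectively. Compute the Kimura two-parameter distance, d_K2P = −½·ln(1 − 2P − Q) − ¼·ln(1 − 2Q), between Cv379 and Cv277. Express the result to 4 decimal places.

0.2047

Differing sites — 2:C/G (Tv); 7:G/A (Ti); 9:T/C (Ti); 17:C/T (Ti); 29:A/G (Ti); 34:G/A (Ti); 37:C/A (Tv).
Of the 7 differences, 5 transitions and 2 transversions over 40 sites: P = 5/40 = 0.125000, Q = 2/40 = 0.050000.
d = −0.5·ln(0.700000) − 0.25·ln(0.900000) = −0.5·(-0.356675) − 0.25·(-0.105361) = 0.2047.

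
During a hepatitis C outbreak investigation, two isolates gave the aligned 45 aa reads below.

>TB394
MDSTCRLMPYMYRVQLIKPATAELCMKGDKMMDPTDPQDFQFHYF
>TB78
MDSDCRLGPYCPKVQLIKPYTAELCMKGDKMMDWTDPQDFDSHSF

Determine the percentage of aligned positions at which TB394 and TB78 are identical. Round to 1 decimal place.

77.8%

The sequences differ at positions 4 (T/D), 8 (M/G), 11 (M/C), 12 (Y/P), 13 (R/K), 20 (A/Y), 34 (P/W), 41 (Q/D), 42 (F/S), 44 (Y/S).
35 of the 45 sites match, so the percent identity is 35/45 × 100 = 77.8%.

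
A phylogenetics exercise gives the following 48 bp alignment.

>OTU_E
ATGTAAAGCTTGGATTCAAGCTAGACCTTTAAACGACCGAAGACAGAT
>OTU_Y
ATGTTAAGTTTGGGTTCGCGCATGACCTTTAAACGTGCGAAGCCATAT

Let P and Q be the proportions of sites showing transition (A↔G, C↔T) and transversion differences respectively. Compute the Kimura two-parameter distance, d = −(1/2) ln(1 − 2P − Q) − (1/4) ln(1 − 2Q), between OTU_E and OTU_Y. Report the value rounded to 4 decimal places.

0.2738

Differing sites — 5:A/T (Tv); 9:C/T (Ti); 14:A/G (Ti); 18:A/G (Ti); 19:A/C (Tv); 22:T/A (Tv); 23:A/T (Tv); 36:A/T (Tv); 37:C/G (Tv); 43:A/C (Tv); 46:G/T (Tv).
Of the 11 differences, 3 transitions and 8 transversions over 48 sites: P = 3/48 = 0.062500, Q = 8/48 = 0.166667.
d = −0.5·ln(0.708333) − 0.25·ln(0.666666) = −0.5·(-0.344841) − 0.25·(-0.405466) = 0.2738.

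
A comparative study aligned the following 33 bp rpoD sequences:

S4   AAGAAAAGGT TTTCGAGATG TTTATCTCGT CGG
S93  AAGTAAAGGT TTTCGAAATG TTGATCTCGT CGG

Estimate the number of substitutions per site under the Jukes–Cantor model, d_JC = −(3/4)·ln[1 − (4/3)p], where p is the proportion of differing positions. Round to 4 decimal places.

0.0969

The sequences differ at positions 4 (A/T), 17 (G/A), 23 (T/G).
p = 3/33 = 0.090909.
d = −0.75 · ln(1 − (4/3)·0.090909) = −0.75 · ln(0.878788) = −0.75 · (-0.129212) = 0.0969.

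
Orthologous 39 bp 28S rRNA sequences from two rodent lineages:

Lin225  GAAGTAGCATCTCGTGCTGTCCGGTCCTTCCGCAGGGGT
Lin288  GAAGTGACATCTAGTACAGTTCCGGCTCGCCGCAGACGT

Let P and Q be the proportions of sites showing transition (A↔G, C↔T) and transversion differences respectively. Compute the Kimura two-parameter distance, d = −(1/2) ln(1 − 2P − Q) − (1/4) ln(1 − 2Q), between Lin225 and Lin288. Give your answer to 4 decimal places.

0.4515

The sequences differ at positions 6 (A/G, transition), 7 (G/A, transition), 13 (C/A, transversion), 16 (G/A, transition), 18 (T/A, transversion), 21 (C/T, transition), 23 (G/C, transversion), 25 (T/G, transversion), 27 (C/T, transition), 28 (T/C, transition), 29 (T/G, transversion), 36 (G/A, transition), 37 (G/C, transversion).
Of the 13 differences, 7 transitions and 6 transversions over 39 sites: P = 7/39 = 0.179487, Q = 6/39 = 0.153846.
d = −0.5·ln(0.487180) − 0.25·ln(0.692308) = −0.5·(-0.719122) − 0.25·(-0.367724) = 0.4515.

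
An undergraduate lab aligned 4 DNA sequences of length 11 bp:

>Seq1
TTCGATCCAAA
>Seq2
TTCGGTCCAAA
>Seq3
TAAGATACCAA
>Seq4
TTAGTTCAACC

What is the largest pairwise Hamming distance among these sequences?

7

Pairwise Hamming distances:
  Seq1 vs Seq2: 1
  Seq1 vs Seq3: 4
  Seq1 vs Seq4: 5
  Seq2 vs Seq3: 5
  Seq2 vs Seq4: 5
  Seq3 vs Seq4: 7
The largest is 7, between Seq3 and Seq4.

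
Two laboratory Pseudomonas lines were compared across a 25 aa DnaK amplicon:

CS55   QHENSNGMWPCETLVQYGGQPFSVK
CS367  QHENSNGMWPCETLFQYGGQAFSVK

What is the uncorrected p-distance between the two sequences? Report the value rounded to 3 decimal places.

0.080

The sequences differ at positions 15 (V/F), 21 (P/A).
There are 2 differences over 25 sites, so p = 2/25 = 0.080.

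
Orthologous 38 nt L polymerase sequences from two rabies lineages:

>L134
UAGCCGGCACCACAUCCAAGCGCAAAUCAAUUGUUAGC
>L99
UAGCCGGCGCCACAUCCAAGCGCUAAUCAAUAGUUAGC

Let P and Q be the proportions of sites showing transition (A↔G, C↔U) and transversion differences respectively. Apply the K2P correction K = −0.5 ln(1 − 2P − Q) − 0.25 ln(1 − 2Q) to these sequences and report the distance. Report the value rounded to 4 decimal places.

Differing sites — 9:A/G (Ti); 24:A/U (Tv); 32:U/A (Tv).
Of the 3 differences, 1 transition and 2 transversions over 38 sites: P = 1/38 = 0.026316, Q = 2/38 = 0.052632.
d = −0.5·ln(0.894736) − 0.25·ln(0.894736) = −0.5·(-0.111227) − 0.25·(-0.111227) = 0.0834.

0.0834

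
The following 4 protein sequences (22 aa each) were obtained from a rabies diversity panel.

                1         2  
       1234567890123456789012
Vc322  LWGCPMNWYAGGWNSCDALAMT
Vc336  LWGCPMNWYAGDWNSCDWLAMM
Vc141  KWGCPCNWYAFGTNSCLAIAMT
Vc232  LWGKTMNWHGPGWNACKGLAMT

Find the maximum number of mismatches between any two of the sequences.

Pairwise Hamming distances:
  Vc322 vs Vc336: 3
  Vc322 vs Vc141: 6
  Vc322 vs Vc232: 8
  Vc336 vs Vc141: 9
  Vc336 vs Vc232: 10
  Vc141 vs Vc232: 12
The largest is 12, between Vc141 and Vc232.

12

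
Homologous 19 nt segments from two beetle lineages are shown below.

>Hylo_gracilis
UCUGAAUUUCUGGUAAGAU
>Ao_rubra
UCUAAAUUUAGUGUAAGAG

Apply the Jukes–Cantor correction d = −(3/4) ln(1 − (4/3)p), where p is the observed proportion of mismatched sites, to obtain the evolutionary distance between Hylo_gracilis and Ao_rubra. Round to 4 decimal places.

Differing sites — 4:G/A; 10:C/A; 11:U/G; 12:G/U; 19:U/G.
p = 5/19 = 0.263158.
d = −0.75 · ln(1 − (4/3)·0.263158) = −0.75 · ln(0.649123) = −0.75 · (-0.432133) = 0.3241.

0.3241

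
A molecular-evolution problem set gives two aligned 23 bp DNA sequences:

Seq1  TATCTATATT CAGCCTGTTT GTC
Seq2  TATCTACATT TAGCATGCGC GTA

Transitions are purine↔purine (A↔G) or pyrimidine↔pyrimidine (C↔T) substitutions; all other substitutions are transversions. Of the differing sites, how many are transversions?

3

Differing sites — 7:T/C (Ti); 11:C/T (Ti); 15:C/A (Tv); 18:T/C (Ti); 19:T/G (Tv); 20:T/C (Ti); 23:C/A (Tv).
Of the 7 differences, 4 transitions and 3 transversions, so the answer is 3.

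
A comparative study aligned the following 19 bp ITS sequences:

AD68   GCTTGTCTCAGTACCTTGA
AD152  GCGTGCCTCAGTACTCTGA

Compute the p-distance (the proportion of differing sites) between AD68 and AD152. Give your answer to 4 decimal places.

The sequences differ at positions 3 (T/G), 6 (T/C), 15 (C/T), 16 (T/C).
There are 4 differences over 19 sites, so p = 4/19 = 0.2105.

0.2105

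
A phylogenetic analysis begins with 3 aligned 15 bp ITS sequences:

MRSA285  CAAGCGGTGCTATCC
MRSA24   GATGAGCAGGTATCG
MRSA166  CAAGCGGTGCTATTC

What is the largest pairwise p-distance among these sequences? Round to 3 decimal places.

0.533

Pairwise Hamming distances:
  MRSA285 vs MRSA24: 7
  MRSA285 vs MRSA166: 1
  MRSA24 vs MRSA166: 8
The largest is 8 mismatches, between MRSA24 and MRSA166; p = 8/15 = 0.533.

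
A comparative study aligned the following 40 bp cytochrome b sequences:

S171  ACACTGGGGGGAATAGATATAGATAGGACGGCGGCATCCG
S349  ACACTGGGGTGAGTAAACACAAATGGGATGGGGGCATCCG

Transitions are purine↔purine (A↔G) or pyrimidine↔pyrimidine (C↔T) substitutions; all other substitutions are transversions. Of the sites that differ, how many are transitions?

7

Differing sites — 10:G/T (Tv); 13:A/G (Ti); 16:G/A (Ti); 18:T/C (Ti); 20:T/C (Ti); 22:G/A (Ti); 25:A/G (Ti); 29:C/T (Ti); 32:C/G (Tv).
Of the 9 differences, 7 transitions and 2 transversions, so the answer is 7.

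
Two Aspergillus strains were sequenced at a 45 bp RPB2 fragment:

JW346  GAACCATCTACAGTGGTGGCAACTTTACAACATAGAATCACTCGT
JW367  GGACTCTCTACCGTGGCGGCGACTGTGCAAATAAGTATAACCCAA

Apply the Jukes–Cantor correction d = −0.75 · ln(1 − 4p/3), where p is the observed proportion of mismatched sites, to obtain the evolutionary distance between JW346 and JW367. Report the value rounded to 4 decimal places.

The sequences differ at positions 2 (A/G), 5 (C/T), 6 (A/C), 12 (A/C), 17 (T/C), 21 (A/G), 25 (T/G), 27 (A/G), 31 (C/A), 32 (A/T), 33 (T/A), 36 (A/T), 39 (C/A), 42 (T/C), 44 (G/A), 45 (T/A).
p = 16/45 = 0.355556.
d = −0.75 · ln(1 − (4/3)·0.355556) = −0.75 · ln(0.525925) = −0.75 · (-0.642597) = 0.4819.

0.4819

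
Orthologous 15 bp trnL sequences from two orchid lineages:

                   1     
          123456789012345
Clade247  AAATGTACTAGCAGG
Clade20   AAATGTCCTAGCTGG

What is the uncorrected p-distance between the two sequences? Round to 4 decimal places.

0.1333

Differing sites — 7:A/C; 13:A/T.
There are 2 differences over 15 sites, so p = 2/15 = 0.1333.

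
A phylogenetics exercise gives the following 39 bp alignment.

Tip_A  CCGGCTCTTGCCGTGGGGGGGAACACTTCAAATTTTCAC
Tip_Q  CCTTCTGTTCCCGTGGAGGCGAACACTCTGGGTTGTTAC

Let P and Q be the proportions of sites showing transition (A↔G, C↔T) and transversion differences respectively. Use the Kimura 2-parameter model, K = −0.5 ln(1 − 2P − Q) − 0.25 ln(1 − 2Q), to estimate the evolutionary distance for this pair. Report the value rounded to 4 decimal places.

0.4515

The sequences differ at positions 3 (G/T, transversion), 4 (G/T, transversion), 7 (C/G, transversion), 10 (G/C, transversion), 17 (G/A, transition), 20 (G/C, transversion), 28 (T/C, transition), 29 (C/T, transition), 30 (A/G, transition), 31 (A/G, transition), 32 (A/G, transition), 35 (T/G, transversion), 37 (C/T, transition).
Of the 13 differences, 7 transitions and 6 transversions over 39 sites: P = 7/39 = 0.179487, Q = 6/39 = 0.153846.
d = −0.5·ln(0.487180) − 0.25·ln(0.692308) = −0.5·(-0.719122) − 0.25·(-0.367724) = 0.4515.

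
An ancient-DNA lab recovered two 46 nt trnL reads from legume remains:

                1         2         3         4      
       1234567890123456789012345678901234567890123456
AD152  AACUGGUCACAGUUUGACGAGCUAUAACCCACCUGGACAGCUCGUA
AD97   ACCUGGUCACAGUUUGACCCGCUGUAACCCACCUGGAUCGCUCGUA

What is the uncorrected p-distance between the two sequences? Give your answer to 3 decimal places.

0.130

Differing sites — 2:A/C; 19:G/C; 20:A/C; 24:A/G; 38:C/U; 39:A/C.
There are 6 differences over 46 sites, so p = 6/46 = 0.130.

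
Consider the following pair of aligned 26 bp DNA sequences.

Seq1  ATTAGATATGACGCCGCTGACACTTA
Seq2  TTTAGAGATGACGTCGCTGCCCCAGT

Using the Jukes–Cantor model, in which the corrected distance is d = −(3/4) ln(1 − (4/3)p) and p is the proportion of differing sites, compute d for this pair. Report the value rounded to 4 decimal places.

0.3961

Mismatches occur at site 1 (A→T), site 7 (T→G), site 14 (C→T), site 20 (A→C), site 22 (A→C), site 24 (T→A), site 25 (T→G), site 26 (A→T).
p = 8/26 = 0.307692.
d = −0.75 · ln(1 − (4/3)·0.307692) = −0.75 · ln(0.589744) = −0.75 · (-0.528067) = 0.3961.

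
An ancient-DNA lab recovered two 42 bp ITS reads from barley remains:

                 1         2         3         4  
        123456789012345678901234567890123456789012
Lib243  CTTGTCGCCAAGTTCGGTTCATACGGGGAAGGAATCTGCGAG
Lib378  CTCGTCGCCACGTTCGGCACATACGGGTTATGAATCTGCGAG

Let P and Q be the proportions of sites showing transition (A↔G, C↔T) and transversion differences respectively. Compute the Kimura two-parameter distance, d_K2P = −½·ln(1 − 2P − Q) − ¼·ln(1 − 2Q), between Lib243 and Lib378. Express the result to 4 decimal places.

0.1886

Mismatches occur at site 3 (T/C, transition), site 11 (A/C, transversion), site 18 (T/C, transition), site 19 (T/A, transversion), site 28 (G/T, transversion), site 29 (A/T, transversion), site 31 (G/T, transversion).
Of the 7 differences, 2 transitions and 5 transversions over 42 sites: P = 2/42 = 0.047619, Q = 5/42 = 0.119048.
d = −0.5·ln(0.785714) − 0.25·ln(0.761904) = −0.5·(-0.241162) − 0.25·(-0.271935) = 0.1886.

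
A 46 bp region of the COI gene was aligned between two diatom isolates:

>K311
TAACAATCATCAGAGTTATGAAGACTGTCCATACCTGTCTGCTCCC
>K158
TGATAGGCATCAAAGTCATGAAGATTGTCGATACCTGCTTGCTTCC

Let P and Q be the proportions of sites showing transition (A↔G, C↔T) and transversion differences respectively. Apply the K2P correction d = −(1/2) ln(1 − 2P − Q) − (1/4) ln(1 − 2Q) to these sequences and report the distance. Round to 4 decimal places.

0.3080

The sequences differ at positions 2 (A/G, transition), 4 (C/T, transition), 6 (A/G, transition), 7 (T/G, transversion), 13 (G/A, transition), 17 (T/C, transition), 25 (C/T, transition), 30 (C/G, transversion), 38 (T/C, transition), 39 (C/T, transition), 44 (C/T, transition).
Of the 11 differences, 9 transitions and 2 transversions over 46 sites: P = 9/46 = 0.195652, Q = 2/46 = 0.043478.
d = −0.5·ln(0.565218) − 0.25·ln(0.913044) = −0.5·(-0.570544) − 0.25·(-0.090971) = 0.3080.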